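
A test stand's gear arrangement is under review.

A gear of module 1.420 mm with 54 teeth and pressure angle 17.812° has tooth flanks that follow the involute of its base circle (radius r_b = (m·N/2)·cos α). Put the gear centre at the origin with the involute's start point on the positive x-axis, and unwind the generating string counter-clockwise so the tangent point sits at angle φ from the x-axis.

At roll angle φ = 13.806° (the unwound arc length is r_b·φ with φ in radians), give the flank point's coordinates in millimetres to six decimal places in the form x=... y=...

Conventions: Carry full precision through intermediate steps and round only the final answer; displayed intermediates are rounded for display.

class = single-mesh tooth geometry [base-circle involute, m = 1.420, 54T]
pitch radius r_p = m·N/2 = 1.420·54/2 = 38.340000
base radius r_b = r_p·cos α = 38.340000·cos 17.812° = 36.502185
roll angle φ = 13.806° = 0.24096016 rad
x = r_b·(cos φ + φ·sin φ) = 37.546544
y = r_b·(sin φ − φ·cos φ) = 0.169243

x=37.546544 y=0.169243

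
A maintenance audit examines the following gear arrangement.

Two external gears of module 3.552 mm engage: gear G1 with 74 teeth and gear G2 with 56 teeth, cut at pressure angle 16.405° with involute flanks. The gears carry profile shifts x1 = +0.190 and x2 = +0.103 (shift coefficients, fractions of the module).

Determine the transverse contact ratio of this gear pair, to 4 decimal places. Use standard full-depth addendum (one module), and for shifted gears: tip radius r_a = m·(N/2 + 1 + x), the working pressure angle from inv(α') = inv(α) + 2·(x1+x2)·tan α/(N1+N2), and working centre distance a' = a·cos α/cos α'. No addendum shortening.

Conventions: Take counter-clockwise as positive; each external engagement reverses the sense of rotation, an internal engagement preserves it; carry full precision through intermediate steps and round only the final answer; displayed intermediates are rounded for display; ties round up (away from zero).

single-mesh involute tooth geometry (74T engaging 56T at module 3.552)
base radii: r_b1 = 126.073641, r_b2 = 95.407080
tip radii: r_a1 = 135.650880, r_a2 = 103.373856
inv(α') = inv(16.405°) + 2·(+0.190+0.103)·tan α/(74+56) = 0.00941668  ⇒  α' = 17.23675°
a' = a·cos α / cos α' = 230.8800·cos 16.405°/cos 17.23675° = 231.895499
action lengths: √(r_a1²−r_b1²) = 50.065939, √(r_a2²−r_b2²) = 39.795015
base pitch p_b = π·m·cos α = 10.704649
CR = (50.065939 + 39.795015 − 231.895499·sin 17.23675°)/10.704649 = 1.975357
contact ratio ≈ 1.9754

1.9754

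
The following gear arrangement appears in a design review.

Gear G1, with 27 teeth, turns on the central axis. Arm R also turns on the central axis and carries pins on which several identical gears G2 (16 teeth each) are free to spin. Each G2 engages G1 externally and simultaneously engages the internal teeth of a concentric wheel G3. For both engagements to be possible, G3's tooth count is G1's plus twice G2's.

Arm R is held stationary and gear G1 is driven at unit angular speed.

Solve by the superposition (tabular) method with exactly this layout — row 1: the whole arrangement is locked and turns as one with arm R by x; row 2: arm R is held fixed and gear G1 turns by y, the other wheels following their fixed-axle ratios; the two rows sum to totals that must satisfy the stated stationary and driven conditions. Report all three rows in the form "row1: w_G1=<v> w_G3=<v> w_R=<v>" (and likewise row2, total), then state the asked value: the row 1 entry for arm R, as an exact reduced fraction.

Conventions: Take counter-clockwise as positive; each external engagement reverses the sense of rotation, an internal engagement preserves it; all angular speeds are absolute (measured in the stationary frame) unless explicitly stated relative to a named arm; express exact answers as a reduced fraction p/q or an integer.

row1: w_G1=0 w_G3=0 w_R=0
row2: w_G1=1 w_G3=-27/59 w_R=0
total: w_G1=1 w_G3=-27/59 w_R=0
asked value: 0

class = planetary set [G3 = 27+2·16 = 59; Willis about the carrier]
superposition row 1 [locked train]: every member turns x
row 2 — arm fixed, fixed-axis ratios: sun y, ring −(27/59)·y, arm 0
boundary: total ω_arm = x = 0 and total ω_sun = x + y = 1  ⇒  y = 1, x = 0
row 2 ring = −(27/59)·1 = -27/59
totals (row 1 + row 2): sun 0 + 1 = 1, ring 0 + (-27/59) = -27/59, arm 0 + 0 = 0
asked cell (row1, arm) = 0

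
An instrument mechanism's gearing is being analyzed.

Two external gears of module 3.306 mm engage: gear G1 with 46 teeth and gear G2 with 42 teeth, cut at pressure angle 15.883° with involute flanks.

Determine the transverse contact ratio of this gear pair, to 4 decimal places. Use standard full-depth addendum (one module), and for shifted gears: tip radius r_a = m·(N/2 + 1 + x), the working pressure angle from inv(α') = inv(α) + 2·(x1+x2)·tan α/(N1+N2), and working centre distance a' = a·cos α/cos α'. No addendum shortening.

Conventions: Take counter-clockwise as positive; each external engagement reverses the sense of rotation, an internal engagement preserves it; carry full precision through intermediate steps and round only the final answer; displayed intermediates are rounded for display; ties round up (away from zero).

topology: single-mesh involute geometry — m = 3.306, 46T/42T pair
base radii: r_b1 = 73.135063, r_b2 = 66.775493
tip radii: r_a1 = 79.344000, r_a2 = 72.732000
no profile shift: α' = α, a' = a
action lengths: √(r_a1²−r_b1²) = 30.769024, √(r_a2²−r_b2²) = 28.826679
base pitch p_b = π·m·cos α = 9.989590
CR = (30.769024 + 28.826679 − 145.464000·sin 15.88300°)/9.989590 = 1.980663
contact ratio ≈ 1.9807

1.9807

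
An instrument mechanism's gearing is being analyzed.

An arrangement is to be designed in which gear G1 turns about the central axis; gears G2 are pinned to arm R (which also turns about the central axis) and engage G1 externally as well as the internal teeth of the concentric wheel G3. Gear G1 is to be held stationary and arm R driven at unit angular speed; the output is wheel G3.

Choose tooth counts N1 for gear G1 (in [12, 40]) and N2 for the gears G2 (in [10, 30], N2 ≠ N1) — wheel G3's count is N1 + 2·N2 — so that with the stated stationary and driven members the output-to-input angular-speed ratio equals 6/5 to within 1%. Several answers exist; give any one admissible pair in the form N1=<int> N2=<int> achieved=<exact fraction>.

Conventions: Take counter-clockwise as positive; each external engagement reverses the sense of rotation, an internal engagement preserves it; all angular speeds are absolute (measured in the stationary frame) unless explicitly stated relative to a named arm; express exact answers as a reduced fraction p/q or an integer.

topology: planetary set — design target 6/5, arm = carrier (Willis)
Willis with ω_sun = 0: ω_ring/ω_arm = (N1+N3)/N3; set equal to 6/5  ⇒  N3/N1 = 1/(6/5 − 1) = 5
N3 = N1 + 2·N2  ⇒  N2/N1 = (N3/N1 − 1)/2 = (5 − 1)/2 = 2
smallest multiple with N1 ≥ 12 and N2 ≥ 10: k = 12  ⇒  N1 = 12·1 = 12, N2 = 12·2 = 24 (N1 ≤ 40, N2 ≤ 30, N2 ≠ N1 ✓), N3 = 12 + 2·24 = 60
check: (N1+N3)/N3 with N1 = 12, N3 = 60 gives 6/5; |achieved − target| = 0 ≤ 3/250 ✓

N1=12 N2=24 achieved=6/5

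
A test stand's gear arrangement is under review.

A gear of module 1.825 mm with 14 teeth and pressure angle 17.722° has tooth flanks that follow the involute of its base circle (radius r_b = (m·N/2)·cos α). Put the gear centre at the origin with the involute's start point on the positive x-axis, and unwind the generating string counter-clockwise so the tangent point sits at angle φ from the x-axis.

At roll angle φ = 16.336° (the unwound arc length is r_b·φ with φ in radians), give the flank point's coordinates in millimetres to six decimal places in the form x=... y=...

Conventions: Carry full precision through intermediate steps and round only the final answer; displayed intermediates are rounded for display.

topology: single-mesh involute geometry — m = 1.825, N = 14
pitch radius r_p = m·N/2 = 1.825·14/2 = 12.775000
base radius r_b = r_p·cos α = 12.775000·cos 17.722° = 12.168758
roll angle φ = 16.336° = 0.28511699 rad
x = r_b·(cos φ + φ·sin φ) = 12.653361
y = r_b·(sin φ − φ·cos φ) = 0.093252

x=12.653361 y=0.093252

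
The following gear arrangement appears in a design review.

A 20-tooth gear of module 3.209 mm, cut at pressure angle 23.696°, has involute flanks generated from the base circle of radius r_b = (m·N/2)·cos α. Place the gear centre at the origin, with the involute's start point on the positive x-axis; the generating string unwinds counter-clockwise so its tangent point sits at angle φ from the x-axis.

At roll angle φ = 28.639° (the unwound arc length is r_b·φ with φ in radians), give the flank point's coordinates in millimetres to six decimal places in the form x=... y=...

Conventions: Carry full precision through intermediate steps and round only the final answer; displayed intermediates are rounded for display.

x=32.829179 y=1.192925

recognized (one wheel, involute flank): single-mesh tooth geometry, m = 3.209, N = 20
pitch radius r_p = m·N/2 = 3.209·20/2 = 32.090000
base radius r_b = r_p·cos α = 32.090000·cos 23.696° = 29.384513
roll angle φ = 28.639° = 0.49984484 rad
x = r_b·(cos φ + φ·sin φ) = 32.829179
y = r_b·(sin φ − φ·cos φ) = 1.192925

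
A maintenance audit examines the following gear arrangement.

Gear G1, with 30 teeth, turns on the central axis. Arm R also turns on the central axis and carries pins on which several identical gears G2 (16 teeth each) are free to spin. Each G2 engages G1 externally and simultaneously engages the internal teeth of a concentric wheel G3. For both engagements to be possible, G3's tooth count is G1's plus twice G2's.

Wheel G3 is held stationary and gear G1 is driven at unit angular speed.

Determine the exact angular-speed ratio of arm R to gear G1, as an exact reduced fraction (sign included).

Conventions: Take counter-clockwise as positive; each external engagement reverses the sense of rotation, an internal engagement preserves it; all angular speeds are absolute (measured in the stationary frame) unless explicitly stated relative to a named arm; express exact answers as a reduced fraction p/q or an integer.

15/46

recognized (axles ride arm R): planetary set, 30/16/62 teeth
ring teeth: 30 + 2·16 = 62
30(ω_sun−ω_arm) = −62(ω_ring−ω_arm),  ω_ring = 0, ω_sun = 1
30(1−ω_arm) = −62(0−ω_arm)  ⇒  92·ω_arm = 30  ⇒  ω_arm = 15/46
ω_out/ω_in = 15/46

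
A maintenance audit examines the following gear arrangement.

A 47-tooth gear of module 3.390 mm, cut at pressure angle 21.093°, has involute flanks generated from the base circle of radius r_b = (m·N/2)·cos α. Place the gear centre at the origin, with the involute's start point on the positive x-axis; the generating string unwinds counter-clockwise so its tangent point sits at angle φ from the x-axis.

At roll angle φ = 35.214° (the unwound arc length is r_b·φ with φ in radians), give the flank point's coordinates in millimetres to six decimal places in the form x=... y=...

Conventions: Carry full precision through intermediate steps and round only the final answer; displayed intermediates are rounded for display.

single-mesh involute tooth geometry (47T wheel at module 3.390)
pitch radius r_p = m·N/2 = 3.390·47/2 = 79.665000
base radius r_b = r_p·cos α = 79.665000·cos 21.093° = 74.327247
roll angle φ = 35.214° = 0.61460024 rad
x = r_b·(cos φ + φ·sin φ) = 87.067098
y = r_b·(sin φ − φ·cos φ) = 5.537461

x=87.067098 y=5.537461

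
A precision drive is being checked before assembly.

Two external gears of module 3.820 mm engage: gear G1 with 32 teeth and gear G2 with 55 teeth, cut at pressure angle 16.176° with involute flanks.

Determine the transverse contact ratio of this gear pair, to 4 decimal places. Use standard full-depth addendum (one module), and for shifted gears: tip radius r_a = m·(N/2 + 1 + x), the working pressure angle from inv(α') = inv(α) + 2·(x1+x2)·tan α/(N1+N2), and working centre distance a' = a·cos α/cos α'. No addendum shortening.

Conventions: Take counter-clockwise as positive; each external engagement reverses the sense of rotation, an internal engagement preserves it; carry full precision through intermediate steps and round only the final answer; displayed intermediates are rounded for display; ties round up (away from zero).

topology: single-mesh involute geometry — m = 3.820, 32T/55T pair
base radii: r_b1 = 58.700288, r_b2 = 100.891119
tip radii: r_a1 = 64.940000, r_a2 = 108.870000
no profile shift: α' = α, a' = a
action lengths: √(r_a1²−r_b1²) = 27.775526, √(r_a2²−r_b2²) = 40.910377
base pitch p_b = π·m·cos α = 11.525775
CR = (27.775526 + 40.910377 − 166.170000·sin 16.17600°)/11.525775 = 1.942845
contact ratio ≈ 1.9428

1.9428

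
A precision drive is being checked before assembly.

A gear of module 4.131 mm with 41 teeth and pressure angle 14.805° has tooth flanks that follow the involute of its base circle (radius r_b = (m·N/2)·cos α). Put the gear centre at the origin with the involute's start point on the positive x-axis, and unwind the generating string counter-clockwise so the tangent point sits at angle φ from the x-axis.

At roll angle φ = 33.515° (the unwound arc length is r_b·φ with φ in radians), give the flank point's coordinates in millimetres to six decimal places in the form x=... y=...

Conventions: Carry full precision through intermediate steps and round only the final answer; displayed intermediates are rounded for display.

single-mesh involute tooth geometry (41T wheel at module 4.131)
pitch radius r_p = m·N/2 = 4.131·41/2 = 84.685500
base radius r_b = r_p·cos α = 84.685500·cos 14.805° = 81.874034
roll angle φ = 33.515° = 0.58494710 rad
x = r_b·(cos φ + φ·sin φ) = 94.705572
y = r_b·(sin φ − φ·cos φ) = 5.277660

x=94.705572 y=5.277660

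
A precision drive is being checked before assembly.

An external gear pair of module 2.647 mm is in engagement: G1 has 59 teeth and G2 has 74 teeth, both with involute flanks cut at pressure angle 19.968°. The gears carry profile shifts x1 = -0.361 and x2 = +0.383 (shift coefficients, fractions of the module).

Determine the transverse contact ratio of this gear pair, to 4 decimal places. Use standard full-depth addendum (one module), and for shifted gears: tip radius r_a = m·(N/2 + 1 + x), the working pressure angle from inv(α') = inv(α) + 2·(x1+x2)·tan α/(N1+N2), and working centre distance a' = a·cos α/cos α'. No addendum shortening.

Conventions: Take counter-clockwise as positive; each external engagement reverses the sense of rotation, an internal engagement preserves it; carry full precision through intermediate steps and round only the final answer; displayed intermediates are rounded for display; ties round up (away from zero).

recognized (one external pair, fixed centres): single-mesh tooth geometry, m = 2.647, N1 = 59, N2 = 74
base radii: r_b1 = 73.392212, r_b2 = 92.051250
tip radii: r_a1 = 79.777933, r_a2 = 101.599801
inv(α') = inv(19.968°) + 2·(-0.361+0.383)·tan α/(59+74) = 0.01495073  ⇒  α' = 20.02002°
a' = a·cos α / cos α' = 176.0255·cos 19.968°/cos 20.02002° = 176.083661
action lengths: √(r_a1²−r_b1²) = 31.274618, √(r_a2²−r_b2²) = 43.001012
base pitch p_b = π·m·cos α = 7.815879
CR = (31.274618 + 43.001012 − 176.083661·sin 20.02002°)/7.815879 = 1.790413
contact ratio ≈ 1.7904

1.7904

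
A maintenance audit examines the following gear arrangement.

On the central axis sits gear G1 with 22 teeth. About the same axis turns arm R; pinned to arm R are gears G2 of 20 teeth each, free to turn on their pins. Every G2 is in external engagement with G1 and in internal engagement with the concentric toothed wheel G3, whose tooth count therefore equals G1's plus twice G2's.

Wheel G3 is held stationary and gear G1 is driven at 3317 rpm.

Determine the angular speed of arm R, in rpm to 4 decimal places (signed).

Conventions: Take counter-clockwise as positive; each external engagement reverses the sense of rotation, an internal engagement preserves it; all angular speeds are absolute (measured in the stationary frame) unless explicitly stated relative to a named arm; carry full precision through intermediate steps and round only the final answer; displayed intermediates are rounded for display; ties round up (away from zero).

+868.7381 rpm

class = planetary set [G3 = 22+2·20 = 62; Willis about the carrier]
normalise by the input: solve with ω_sun = 1, then scale by 3317 rpm
ring teeth: 22 + 2·20 = 62
22(ω_sun−ω_arm) = −62(ω_ring−ω_arm),  ω_ring = 0, ω_sun = 1
22(1−ω_arm) = −62(0−ω_arm)  ⇒  84·ω_arm = 22  ⇒  ω_arm = 11/42
scale: ω_arm = 11/42 × 3317 rpm = +868.7381 rpm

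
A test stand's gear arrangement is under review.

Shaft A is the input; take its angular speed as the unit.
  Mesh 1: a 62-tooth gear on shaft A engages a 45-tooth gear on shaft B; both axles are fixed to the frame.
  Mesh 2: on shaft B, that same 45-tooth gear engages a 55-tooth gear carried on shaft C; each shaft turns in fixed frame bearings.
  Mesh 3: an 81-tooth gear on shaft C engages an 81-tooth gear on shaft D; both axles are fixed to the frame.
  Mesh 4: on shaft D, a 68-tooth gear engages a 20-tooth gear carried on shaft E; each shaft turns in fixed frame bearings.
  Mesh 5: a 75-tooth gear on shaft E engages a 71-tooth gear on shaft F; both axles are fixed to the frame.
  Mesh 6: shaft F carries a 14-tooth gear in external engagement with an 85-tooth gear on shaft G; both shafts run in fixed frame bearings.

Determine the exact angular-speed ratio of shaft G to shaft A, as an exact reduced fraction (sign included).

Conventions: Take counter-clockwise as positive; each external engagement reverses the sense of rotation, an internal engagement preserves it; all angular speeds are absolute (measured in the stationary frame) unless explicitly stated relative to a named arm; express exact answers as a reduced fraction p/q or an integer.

class = fixed-axis compound train [6 meshes; 6 ratios multiply, 6 sense flips]
mesh 1 [62T→45T]: running ratio 62/45, sense −
mesh 2 [45T→55T]: running ratio 62/55, sense +
mesh 3 [81T→81T]: running ratio 62/55, sense −
mesh 4 [68T→20T]: running ratio 1054/275, sense +
mesh 5 [75T→71T]: running ratio 3162/781, sense −
mesh 6 [14T→85T]: running ratio 2604/3905, sense +
ω_out/ω_in = 2604/3905

2604/3905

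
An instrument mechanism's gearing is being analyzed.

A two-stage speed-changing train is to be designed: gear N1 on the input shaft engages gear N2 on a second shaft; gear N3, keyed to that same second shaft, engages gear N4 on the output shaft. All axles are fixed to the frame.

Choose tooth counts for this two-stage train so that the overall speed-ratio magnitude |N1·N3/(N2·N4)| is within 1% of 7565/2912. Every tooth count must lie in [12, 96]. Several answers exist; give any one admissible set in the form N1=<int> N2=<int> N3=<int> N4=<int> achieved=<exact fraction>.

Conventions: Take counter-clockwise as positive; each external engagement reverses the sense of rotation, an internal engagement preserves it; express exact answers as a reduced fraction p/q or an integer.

class = fixed-axis compound train [2-stage, 7565/2912 wanted]
target = 7565/2912 in lowest terms: an exact hit needs N1·N3 = k·7565 and N2·N4 = k·2912 for one integer k, every count in [12, 96]; additionally prefer no 1:1 stage (N1 ≠ N2, N3 ≠ N4)
k = 1: N1·N3 = 7565 = 85·89, N2·N4 = 2912 = 32·91
achieved = 85·89/(32·91) = 7565/2912; |achieved − target| = 0 ≤ 1513/58240 ✓

N1=85 N2=32 N3=89 N4=91 achieved=7565/2912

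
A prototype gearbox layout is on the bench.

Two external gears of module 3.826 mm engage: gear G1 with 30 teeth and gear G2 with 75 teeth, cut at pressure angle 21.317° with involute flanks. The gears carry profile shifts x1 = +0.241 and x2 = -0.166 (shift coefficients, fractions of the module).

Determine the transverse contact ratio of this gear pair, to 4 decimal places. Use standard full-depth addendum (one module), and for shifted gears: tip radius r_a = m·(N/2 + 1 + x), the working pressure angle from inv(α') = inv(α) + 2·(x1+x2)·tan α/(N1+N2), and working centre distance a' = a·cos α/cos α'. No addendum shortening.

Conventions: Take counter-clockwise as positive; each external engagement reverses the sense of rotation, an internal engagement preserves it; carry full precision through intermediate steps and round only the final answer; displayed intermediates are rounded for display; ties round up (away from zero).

1.6297

recognized (one external pair, fixed centres): single-mesh tooth geometry, m = 3.826, N1 = 30, N2 = 75
base radii: r_b1 = 53.463572, r_b2 = 133.658929
tip radii: r_a1 = 62.138066, r_a2 = 146.665884
inv(α') = inv(21.317°) + 2·(+0.241-0.166)·tan α/(30+75) = 0.01873118  ⇒  α' = 21.52452°
a' = a·cos α / cos α' = 200.8650·cos 21.317°/cos 21.52452° = 201.150622
action lengths: √(r_a1²−r_b1²) = 31.666792, √(r_a2²−r_b2²) = 60.383542
base pitch p_b = π·m·cos α = 11.197384
CR = (31.666792 + 60.383542 − 201.150622·sin 21.52452°)/11.197384 = 1.629692
contact ratio ≈ 1.6297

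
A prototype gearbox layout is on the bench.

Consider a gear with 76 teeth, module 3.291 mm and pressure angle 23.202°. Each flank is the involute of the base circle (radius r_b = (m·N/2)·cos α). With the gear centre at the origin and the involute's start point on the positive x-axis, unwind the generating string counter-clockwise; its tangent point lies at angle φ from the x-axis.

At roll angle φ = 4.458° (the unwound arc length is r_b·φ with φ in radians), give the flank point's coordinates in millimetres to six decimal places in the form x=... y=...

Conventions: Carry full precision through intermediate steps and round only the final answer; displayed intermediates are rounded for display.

topology: single-mesh involute geometry — m = 3.291, N = 76
pitch radius r_p = m·N/2 = 3.291·76/2 = 125.058000
base radius r_b = r_p·cos α = 125.058000·cos 23.202° = 114.943507
roll angle φ = 4.458° = 0.07780678 rad
x = r_b·(cos φ + φ·sin φ) = 115.290909
y = r_b·(sin φ − φ·cos φ) = 0.018037

x=115.290909 y=0.018037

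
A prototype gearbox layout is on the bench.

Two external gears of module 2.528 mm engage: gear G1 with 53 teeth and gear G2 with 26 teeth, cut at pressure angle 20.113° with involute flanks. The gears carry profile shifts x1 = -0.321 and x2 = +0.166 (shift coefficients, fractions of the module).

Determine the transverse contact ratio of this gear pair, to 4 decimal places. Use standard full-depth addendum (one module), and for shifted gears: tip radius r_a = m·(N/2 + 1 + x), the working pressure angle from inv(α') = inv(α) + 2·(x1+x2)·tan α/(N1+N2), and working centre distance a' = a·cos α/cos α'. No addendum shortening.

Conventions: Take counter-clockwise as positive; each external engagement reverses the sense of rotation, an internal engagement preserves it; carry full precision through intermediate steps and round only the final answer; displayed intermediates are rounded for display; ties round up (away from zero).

recognized (one external pair, fixed centres): single-mesh tooth geometry, m = 2.528, N1 = 53, N2 = 26
base radii: r_b1 = 62.906577, r_b2 = 30.859830
tip radii: r_a1 = 68.708512, r_a2 = 35.811648
inv(α') = inv(20.113°) + 2·(-0.321+0.166)·tan α/(53+26) = 0.01373025  ⇒  α' = 19.47753°
a' = a·cos α / cos α' = 99.8560·cos 20.113°/cos 19.47753° = 99.458166
action lengths: √(r_a1²−r_b1²) = 27.633715, √(r_a2²−r_b2²) = 18.169893
base pitch p_b = π·m·cos α = 7.457617
CR = (27.633715 + 18.169893 − 99.458166·sin 19.47753°)/7.457617 = 1.694987
contact ratio ≈ 1.6950

1.6950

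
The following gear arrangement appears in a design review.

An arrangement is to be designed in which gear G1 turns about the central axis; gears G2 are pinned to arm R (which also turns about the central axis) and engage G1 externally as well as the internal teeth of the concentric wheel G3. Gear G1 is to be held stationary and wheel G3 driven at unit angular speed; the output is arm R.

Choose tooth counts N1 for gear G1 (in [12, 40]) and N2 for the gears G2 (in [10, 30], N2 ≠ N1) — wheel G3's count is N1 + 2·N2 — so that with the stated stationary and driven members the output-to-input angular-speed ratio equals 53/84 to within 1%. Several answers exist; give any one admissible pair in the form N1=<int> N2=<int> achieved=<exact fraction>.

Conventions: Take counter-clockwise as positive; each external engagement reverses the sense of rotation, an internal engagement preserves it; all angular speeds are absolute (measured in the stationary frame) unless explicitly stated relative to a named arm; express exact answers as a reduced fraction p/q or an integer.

N1=31 N2=11 achieved=53/84

topology: planetary set — design target 53/84, arm = carrier (Willis)
Willis with ω_sun = 0: ω_arm/ω_ring = N3/(N1+N3); set equal to 53/84  ⇒  N3/N1 = (53/84)/(1 − 53/84) = 53/31
N3 = N1 + 2·N2  ⇒  N2/N1 = (N3/N1 − 1)/2 = (53/31 − 1)/2 = 11/31
smallest multiple with N1 ≥ 12 and N2 ≥ 10: k = 1  ⇒  N1 = 1·31 = 31, N2 = 1·11 = 11 (N1 ≤ 40, N2 ≤ 30, N2 ≠ N1 ✓), N3 = 31 + 2·11 = 53
check: N3/(N1+N3) with N1 = 31, N3 = 53 gives 53/84; |achieved − target| = 0 ≤ 53/8400 ✓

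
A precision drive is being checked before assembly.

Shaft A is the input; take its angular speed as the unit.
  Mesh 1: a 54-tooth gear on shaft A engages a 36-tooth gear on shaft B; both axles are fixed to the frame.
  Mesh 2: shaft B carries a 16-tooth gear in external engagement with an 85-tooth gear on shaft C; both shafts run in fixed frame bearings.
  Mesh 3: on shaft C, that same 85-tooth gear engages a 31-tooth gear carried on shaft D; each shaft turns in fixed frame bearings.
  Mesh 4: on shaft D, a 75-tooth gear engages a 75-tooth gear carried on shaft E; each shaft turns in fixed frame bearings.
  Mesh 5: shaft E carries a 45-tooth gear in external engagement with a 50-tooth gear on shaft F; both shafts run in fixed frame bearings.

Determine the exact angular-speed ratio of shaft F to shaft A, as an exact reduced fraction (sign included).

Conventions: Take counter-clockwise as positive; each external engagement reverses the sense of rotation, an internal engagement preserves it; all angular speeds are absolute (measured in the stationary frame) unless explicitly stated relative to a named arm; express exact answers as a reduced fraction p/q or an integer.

class = fixed-axis compound train [5 meshes; 5 ratios multiply, 5 sense flips]
mesh 1 [54T→36T]: running ratio 3/2, sense −
mesh 2 [16T→85T]: running ratio 24/85, sense +
mesh 3 [85T→31T]: running ratio 24/31, sense −
mesh 4 [75T→75T]: running ratio 24/31, sense +
mesh 5 [45T→50T]: running ratio 108/155, sense −
ω_out/ω_in = -108/155

-108/155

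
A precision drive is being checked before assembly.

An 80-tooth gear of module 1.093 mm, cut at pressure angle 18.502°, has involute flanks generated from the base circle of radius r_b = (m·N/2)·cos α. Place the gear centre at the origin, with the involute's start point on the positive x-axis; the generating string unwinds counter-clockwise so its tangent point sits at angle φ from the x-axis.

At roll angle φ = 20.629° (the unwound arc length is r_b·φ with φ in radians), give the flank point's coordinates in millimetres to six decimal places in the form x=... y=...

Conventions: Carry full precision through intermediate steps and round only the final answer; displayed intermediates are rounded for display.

x=44.061041 y=0.636703

recognized (one wheel, involute flank): single-mesh tooth geometry, m = 1.093, N = 80
pitch radius r_p = m·N/2 = 1.093·80/2 = 43.720000
base radius r_b = r_p·cos α = 43.720000·cos 18.502° = 41.460226
roll angle φ = 20.629° = 0.36004397 rad
x = r_b·(cos φ + φ·sin φ) = 44.061041
y = r_b·(sin φ − φ·cos φ) = 0.636703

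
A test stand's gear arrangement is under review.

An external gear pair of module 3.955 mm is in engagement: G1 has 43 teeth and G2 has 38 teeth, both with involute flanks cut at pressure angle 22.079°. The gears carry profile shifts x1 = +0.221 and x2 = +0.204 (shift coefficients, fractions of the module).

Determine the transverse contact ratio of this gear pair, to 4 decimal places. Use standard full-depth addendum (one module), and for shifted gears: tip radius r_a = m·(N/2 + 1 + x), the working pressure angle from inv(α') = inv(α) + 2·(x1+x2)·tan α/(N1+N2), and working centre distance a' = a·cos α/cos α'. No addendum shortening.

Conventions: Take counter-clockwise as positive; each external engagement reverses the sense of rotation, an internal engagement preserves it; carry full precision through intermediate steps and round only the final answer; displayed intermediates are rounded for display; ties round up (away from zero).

single-mesh involute tooth geometry (43T engaging 38T at module 3.955)
base radii: r_b1 = 78.796766, r_b2 = 69.634351
tip radii: r_a1 = 89.861555, r_a2 = 79.906820
inv(α') = inv(22.079°) + 2·(+0.221+0.204)·tan α/(43+38) = 0.02453638  ⇒  α' = 23.46247°
a' = a·cos α / cos α' = 160.1775·cos 22.079°/cos 23.46247° = 161.809340
action lengths: √(r_a1²−r_b1²) = 43.199175, √(r_a2²−r_b2²) = 39.193839
base pitch p_b = π·m·cos α = 11.513830
CR = (43.199175 + 39.193839 − 161.809340·sin 23.46247°)/11.513830 = 1.560637
contact ratio ≈ 1.5606

1.5606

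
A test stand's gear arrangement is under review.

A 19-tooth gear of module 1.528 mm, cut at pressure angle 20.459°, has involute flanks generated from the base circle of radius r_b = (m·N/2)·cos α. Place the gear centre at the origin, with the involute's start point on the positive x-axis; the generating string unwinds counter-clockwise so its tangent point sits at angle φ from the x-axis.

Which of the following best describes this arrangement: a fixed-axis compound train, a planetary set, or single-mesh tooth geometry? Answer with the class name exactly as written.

class = single-mesh tooth geometry [base-circle involute, m = 1.528, 19T]
classification: single-mesh tooth geometry

single-mesh tooth geometry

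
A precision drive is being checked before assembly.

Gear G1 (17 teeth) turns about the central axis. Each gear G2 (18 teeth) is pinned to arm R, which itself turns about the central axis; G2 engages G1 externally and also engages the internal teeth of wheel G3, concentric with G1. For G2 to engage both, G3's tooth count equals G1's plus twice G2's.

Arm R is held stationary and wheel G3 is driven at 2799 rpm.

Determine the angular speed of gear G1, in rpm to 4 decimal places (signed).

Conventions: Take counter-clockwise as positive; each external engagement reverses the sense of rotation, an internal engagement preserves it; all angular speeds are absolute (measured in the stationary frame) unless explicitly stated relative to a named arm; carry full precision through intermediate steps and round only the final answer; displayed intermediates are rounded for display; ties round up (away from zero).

-8726.2941 rpm

planetary set (17T centre, 18T on arm, 53T internal) — Willis relation
normalise by the input: solve with ω_ring = 1, then scale by 2799 rpm
ring teeth: 17 + 2·18 = 53
17(ω_sun−ω_arm) = −53(ω_ring−ω_arm),  ω_arm = 0, ω_ring = 1
ω_sun = 0 − (53/17)(1−0) = -53/17
scale: ω_sun = -53/17 × 2799 rpm = -8726.2941 rpm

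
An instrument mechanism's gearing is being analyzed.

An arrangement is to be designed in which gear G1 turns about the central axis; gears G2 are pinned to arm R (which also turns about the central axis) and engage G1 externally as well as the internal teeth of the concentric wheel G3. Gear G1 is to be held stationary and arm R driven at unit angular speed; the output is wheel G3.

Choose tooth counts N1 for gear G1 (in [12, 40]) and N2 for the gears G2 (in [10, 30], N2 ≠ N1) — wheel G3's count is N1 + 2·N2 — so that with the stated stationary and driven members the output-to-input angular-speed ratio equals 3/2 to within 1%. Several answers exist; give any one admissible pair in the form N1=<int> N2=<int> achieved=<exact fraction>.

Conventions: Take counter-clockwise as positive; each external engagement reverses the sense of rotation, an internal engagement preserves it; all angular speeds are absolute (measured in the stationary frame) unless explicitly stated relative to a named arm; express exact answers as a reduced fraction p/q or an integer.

N1=20 N2=10 achieved=3/2

design class (target 3/2): planetary set
Willis with ω_sun = 0: ω_ring/ω_arm = (N1+N3)/N3; set equal to 3/2  ⇒  N3/N1 = 1/(3/2 − 1) = 2
N3 = N1 + 2·N2  ⇒  N2/N1 = (N3/N1 − 1)/2 = (2 − 1)/2 = 1/2
smallest multiple with N1 ≥ 12 and N2 ≥ 10: k = 10  ⇒  N1 = 10·2 = 20, N2 = 10·1 = 10 (N1 ≤ 40, N2 ≤ 30, N2 ≠ N1 ✓), N3 = 20 + 2·10 = 40
check: (N1+N3)/N3 with N1 = 20, N3 = 40 gives 3/2; |achieved − target| = 0 ≤ 3/200 ✓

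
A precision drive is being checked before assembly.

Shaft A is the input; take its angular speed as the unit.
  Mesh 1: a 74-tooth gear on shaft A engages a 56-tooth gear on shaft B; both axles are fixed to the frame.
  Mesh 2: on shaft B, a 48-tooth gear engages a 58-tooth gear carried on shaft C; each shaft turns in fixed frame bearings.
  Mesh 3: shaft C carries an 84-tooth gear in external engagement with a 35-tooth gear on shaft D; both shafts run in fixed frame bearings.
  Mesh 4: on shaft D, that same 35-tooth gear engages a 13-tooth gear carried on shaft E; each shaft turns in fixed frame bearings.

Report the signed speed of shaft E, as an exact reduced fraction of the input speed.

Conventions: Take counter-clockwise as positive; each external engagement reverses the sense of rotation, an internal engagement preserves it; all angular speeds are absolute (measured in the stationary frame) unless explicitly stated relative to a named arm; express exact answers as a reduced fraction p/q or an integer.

4-mesh fixed-axis compound train (all bearings frame-fixed)
mesh 1 [74T→56T]: |ω|/ω_in = 1×74/56 = 37/28, sense flips to −
mesh 2 [48T→58T]: |ω|/ω_in = (37/28)×48/58 = 222/203, sense flips to +
mesh 3 [84T→35T]: |ω|/ω_in = (222/203)×84/35 = 2664/1015, sense flips to −
mesh 4 [35T→13T]: |ω|/ω_in = (2664/1015)×35/13 = 2664/377, sense flips to +
signed output speed (× input speed) = 2664/377

2664/377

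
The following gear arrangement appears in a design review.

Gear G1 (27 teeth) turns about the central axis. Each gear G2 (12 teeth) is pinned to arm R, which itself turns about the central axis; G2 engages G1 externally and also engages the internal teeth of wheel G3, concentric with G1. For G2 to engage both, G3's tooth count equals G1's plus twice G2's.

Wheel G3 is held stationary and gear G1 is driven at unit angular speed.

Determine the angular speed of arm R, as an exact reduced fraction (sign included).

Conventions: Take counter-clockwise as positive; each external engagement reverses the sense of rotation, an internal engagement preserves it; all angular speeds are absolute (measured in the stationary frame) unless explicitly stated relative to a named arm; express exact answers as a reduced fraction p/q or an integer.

9/26

planetary set (27T centre, 12T on arm, 51T internal) — Willis relation
ring teeth: 27 + 2·12 = 51
27(ω_sun−ω_arm) = −51(ω_ring−ω_arm),  ω_ring = 0, ω_sun = 1
27(1−ω_arm) = −51(0−ω_arm)  ⇒  78·ω_arm = 27  ⇒  ω_arm = 9/26
exact speed ratio = 9/26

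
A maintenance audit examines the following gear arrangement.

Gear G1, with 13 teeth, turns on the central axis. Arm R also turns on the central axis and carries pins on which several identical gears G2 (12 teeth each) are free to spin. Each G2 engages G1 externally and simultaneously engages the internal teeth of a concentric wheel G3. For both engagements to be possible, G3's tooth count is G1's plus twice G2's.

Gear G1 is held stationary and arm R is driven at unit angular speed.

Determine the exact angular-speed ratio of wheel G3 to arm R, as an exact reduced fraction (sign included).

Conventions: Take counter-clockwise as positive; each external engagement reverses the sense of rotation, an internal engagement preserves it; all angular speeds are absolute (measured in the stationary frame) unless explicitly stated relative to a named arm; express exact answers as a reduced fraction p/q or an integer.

topology: planetary set — G1 13T / G2 12T / G3 37T, arm = carrier (Willis)
ring teeth: 13 + 2·12 = 37
13(ω_sun−ω_arm) = −37(ω_ring−ω_arm),  ω_sun = 0, ω_arm = 1
ω_ring = 1 − (13/37)(0−1) = 50/37
ω_out/ω_in = 50/37

50/37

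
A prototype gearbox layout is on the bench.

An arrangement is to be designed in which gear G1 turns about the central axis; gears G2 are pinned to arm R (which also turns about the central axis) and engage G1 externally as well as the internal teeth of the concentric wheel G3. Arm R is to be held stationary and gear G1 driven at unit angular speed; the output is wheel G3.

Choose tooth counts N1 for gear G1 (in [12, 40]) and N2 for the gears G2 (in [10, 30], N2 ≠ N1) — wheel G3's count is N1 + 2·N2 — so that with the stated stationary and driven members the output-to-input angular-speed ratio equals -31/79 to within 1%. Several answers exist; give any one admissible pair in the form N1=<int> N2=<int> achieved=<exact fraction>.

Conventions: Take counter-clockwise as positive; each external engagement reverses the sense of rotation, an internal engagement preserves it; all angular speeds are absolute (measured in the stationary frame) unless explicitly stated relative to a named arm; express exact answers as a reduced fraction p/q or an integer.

N1=31 N2=24 achieved=-31/79

class = planetary set [ratio -31/79 wanted; Willis about the carrier]
Willis with ω_arm = 0: ω_ring/ω_sun = −N1/N3; set equal to -31/79  ⇒  N3/N1 = −1/(-31/79) = 79/31
N3 = N1 + 2·N2  ⇒  N2/N1 = (N3/N1 − 1)/2 = (79/31 − 1)/2 = 24/31
smallest multiple with N1 ≥ 12 and N2 ≥ 10: k = 1  ⇒  N1 = 1·31 = 31, N2 = 1·24 = 24 (N1 ≤ 40, N2 ≤ 30, N2 ≠ N1 ✓), N3 = 31 + 2·24 = 79
check: −N1/N3 with N1 = 31, N3 = 79 gives -31/79; |achieved − target| = 0 ≤ 31/7900 ✓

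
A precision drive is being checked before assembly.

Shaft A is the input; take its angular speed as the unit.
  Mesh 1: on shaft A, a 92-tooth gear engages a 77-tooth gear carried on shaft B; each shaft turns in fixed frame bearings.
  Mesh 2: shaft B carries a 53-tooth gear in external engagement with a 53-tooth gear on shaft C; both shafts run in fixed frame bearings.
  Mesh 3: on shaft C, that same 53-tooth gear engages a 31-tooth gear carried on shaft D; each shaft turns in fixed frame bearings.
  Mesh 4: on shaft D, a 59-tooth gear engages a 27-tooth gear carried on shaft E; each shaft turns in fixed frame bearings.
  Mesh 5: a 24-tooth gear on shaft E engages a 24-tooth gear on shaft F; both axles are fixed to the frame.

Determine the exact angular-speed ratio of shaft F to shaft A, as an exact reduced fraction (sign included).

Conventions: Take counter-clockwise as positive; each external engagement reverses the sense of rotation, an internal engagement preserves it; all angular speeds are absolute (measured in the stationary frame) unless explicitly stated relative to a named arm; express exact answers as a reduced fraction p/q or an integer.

class = fixed-axis compound train [5 meshes; 5 ratios multiply, 5 sense flips]
mesh 1 [92T→77T]: running ratio 92/77, sense −
mesh 2 [53T→53T]: running ratio 92/77, sense +
mesh 3 [53T→31T]: running ratio 4876/2387, sense −
mesh 4 [59T→27T]: running ratio 287684/64449, sense +
mesh 5 [24T→24T]: running ratio 287684/64449, sense −
ω_out/ω_in = -287684/64449

-287684/64449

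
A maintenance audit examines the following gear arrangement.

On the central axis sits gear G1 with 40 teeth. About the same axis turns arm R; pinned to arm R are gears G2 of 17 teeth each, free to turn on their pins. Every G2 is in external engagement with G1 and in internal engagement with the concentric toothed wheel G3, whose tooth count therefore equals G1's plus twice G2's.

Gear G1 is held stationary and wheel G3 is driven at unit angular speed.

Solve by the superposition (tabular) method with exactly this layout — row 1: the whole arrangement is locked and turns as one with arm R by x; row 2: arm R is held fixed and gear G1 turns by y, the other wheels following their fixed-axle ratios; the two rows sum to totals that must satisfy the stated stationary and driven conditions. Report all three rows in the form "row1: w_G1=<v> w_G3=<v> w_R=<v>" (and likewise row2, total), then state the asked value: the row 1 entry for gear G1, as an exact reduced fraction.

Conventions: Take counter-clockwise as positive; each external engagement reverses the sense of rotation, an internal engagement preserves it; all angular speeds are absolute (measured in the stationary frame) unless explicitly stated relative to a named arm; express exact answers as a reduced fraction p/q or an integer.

recognized (axles ride arm R): planetary set, 40/17/74 teeth
row 1 (train locked, turned with arm): all members turn x
superposition row 2 [arm held]: sun y, ring −(40/74)·y, arm 0
boundary: total ω_sun = x + y = 0 and total ω_ring = x − (40/74)·y = 1  ⇒  y = -37/57, x = 37/57
row 2 ring = −(40/74)·(-37/57) = 20/57
totals (row 1 + row 2): sun 37/57 + (-37/57) = 0, ring 37/57 + 20/57 = 1, arm 37/57 + 0 = 37/57
asked cell (row1, sun) = 37/57

row1: w_G1=37/57 w_G3=37/57 w_R=37/57
row2: w_G1=-37/57 w_G3=20/57 w_R=0
total: w_G1=0 w_G3=1 w_R=37/57
asked value: 37/57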